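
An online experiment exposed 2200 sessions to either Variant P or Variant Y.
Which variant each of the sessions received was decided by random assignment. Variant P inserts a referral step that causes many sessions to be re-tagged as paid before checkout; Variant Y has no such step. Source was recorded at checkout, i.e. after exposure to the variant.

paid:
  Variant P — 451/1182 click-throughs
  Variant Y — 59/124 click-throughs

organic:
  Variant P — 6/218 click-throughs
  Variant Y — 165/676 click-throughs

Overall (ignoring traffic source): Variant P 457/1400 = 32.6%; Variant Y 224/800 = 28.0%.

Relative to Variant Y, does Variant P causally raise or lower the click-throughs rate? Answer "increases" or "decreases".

The distribution of traffic source is itself part of what the variant does — it is an intermediate outcome. Holding it fixed would remove that part of the effect; the total effect is the pooled difference.
Pooled: Variant P 32.6% vs Variant Y 28.0%; Variant P is higher overall.

increases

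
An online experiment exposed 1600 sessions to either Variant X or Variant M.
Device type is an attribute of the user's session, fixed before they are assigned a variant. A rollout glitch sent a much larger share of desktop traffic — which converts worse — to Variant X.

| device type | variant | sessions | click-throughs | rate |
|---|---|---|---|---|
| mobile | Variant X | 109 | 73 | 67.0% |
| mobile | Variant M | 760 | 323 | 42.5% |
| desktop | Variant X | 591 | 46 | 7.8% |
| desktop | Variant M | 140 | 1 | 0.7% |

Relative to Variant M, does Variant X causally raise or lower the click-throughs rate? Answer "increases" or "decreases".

The imbalance in device type arose from how sessions were allocated, not from anything the variant did; and device type independently affects the outcome. The pooled gap is confounded — condition on device type.
Within each level — mobile: 67.0% vs 42.5%; desktop: 7.8% vs 0.7% — Variant X is higher every time.

increases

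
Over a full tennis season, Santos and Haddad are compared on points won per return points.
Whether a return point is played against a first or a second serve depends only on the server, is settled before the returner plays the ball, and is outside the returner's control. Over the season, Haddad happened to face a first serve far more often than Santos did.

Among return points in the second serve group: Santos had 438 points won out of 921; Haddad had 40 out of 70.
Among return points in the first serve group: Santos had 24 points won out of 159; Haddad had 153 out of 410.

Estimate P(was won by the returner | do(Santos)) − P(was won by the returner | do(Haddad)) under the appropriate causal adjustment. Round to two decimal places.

Serve type satisfies the back-door criterion: it is not a descendant of the player, and it blocks the spurious path from player to outcome. Adjusting for it (i.e., using the within-serve type rates) gives the causal effect.
Adjusting over the population distribution of serve type: 0.635·(0.476−0.571) + 0.365·(0.151−0.373) = -0.142.

-0.14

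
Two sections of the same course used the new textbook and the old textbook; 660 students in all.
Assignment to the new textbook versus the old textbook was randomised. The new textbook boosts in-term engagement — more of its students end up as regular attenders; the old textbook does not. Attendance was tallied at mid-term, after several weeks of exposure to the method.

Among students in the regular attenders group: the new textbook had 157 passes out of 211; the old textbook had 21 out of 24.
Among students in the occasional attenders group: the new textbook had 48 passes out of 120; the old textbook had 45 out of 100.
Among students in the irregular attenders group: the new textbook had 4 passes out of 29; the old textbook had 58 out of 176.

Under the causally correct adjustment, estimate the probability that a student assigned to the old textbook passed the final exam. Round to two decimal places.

0.41

Mid-term attendance here is a post-treatment variable shaped by the teaching method; conditioning on it would introduce bias rather than remove it. The overall comparison is the causal one.
So P(outcome | do(the old textbook)) is just the pooled rate for the old textbook: 124/300 = 0.413.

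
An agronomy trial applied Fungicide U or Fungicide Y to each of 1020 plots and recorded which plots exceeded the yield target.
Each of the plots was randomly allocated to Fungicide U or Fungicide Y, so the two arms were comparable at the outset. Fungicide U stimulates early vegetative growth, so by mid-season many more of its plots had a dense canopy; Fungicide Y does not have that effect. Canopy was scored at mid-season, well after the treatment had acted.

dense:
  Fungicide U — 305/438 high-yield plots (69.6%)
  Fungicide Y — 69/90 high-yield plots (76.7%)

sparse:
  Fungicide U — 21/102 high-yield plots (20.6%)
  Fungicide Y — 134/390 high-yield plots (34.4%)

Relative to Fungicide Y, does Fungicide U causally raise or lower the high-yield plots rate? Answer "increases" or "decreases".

increases

Mid-season canopy is downstream of the fungicide. One should not condition on a consequence of treatment, so the overall rates are the right comparison.
Pooled: Fungicide U 60.4% vs Fungicide Y 42.3%; Fungicide U is higher overall.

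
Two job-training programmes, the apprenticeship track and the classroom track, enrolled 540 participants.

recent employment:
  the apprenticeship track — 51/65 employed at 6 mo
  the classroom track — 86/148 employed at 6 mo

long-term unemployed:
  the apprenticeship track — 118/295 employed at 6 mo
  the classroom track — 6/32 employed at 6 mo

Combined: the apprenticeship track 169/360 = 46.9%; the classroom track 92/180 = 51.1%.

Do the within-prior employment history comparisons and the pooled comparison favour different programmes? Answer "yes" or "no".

Within each prior employment history level (recent employment 78.5% vs 58.1%; long-term unemployed 40.0% vs 18.8%), the apprenticeship track has the higher rate every time. Pooled: 46.9% vs 51.1% — the classroom track has the higher rate overall. The two comparisons disagree.

yes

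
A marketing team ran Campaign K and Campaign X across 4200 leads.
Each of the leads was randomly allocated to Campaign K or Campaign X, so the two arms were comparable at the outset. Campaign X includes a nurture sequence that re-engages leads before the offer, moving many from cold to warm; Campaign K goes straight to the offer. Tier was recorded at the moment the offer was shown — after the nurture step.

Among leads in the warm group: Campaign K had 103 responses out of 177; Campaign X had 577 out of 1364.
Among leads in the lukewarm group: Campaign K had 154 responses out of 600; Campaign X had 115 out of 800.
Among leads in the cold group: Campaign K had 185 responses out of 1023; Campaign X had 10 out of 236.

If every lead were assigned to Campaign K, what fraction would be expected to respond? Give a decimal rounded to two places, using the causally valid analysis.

0.25

Campaign K is higher inside every engagement tier stratum but Campaign X is higher in aggregate. Whether to stratify depends on how engagement tier relates to the campaign.
Because the campaign influences engagement tier, engagement tier is a post-treatment mediator, not a confounder. Stratifying on it would bias the estimate; the causal effect is the crude pooled difference.
So P(outcome | do(Campaign K)) is just the pooled rate for Campaign K: 442/1800 = 0.246.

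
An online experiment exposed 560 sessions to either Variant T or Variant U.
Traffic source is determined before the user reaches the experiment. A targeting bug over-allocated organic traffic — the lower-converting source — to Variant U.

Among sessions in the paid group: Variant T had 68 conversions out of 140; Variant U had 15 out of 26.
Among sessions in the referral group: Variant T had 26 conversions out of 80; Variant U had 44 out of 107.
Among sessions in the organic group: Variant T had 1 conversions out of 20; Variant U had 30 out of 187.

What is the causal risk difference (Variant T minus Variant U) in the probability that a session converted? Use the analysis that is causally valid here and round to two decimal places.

The traffic source-specific comparison favours Variant U throughout, but the pooled figures favour Variant T. The question is whether to condition on traffic source.
Traffic source is set before the variant has any effect — it is not caused by the variant — and it independently drives the outcome. That makes it a confounder, so the causal comparison is within traffic source levels.
Adjusting over the population distribution of traffic source: 0.296·(0.486−0.577) + 0.334·(0.325−0.411) + 0.370·(0.050−0.160) = -0.097.

-0.10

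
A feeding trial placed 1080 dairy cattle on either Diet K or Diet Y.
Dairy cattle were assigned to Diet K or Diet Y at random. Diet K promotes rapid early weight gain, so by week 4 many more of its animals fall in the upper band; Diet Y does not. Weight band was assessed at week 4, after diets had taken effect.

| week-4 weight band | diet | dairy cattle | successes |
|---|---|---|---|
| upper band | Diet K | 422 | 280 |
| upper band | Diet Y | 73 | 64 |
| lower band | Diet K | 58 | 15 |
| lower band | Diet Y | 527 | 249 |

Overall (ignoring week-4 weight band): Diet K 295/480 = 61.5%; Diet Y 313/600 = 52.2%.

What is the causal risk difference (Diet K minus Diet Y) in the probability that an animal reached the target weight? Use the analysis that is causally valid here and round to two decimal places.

+0.09

The week-4 weight band-specific comparison favours Diet Y throughout, but the pooled figures favour Diet K. The question is whether to condition on week-4 weight band.
The distribution of week-4 weight band is itself part of what the diet does — it is an intermediate outcome. Holding it fixed would remove that part of the effect; the total effect is the pooled difference.
The causal difference is the pooled difference: 0.615 − 0.522 = +0.093.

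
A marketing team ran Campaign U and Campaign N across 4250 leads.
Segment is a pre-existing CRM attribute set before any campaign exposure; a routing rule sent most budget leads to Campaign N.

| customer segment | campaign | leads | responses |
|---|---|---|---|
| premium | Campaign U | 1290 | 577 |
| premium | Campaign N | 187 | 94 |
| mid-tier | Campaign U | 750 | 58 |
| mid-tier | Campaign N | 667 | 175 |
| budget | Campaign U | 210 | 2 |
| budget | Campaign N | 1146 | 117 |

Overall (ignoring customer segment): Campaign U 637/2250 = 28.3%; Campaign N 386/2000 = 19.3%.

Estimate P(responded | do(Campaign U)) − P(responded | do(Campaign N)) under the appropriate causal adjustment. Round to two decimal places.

Campaign N is higher inside every customer segment stratum but Campaign U is higher in aggregate. Whether to stratify depends on how customer segment relates to the campaign.
Customer segment differs across campaigns for reasons unrelated to any effect of the campaign itself, and it separately predicts the outcome — a classic confounder. We must compare within customer segment levels.
Adjusting over the population distribution of customer segment: 0.348·(0.447−0.503) + 0.333·(0.077−0.262) + 0.319·(0.010−0.102) = -0.110.

-0.11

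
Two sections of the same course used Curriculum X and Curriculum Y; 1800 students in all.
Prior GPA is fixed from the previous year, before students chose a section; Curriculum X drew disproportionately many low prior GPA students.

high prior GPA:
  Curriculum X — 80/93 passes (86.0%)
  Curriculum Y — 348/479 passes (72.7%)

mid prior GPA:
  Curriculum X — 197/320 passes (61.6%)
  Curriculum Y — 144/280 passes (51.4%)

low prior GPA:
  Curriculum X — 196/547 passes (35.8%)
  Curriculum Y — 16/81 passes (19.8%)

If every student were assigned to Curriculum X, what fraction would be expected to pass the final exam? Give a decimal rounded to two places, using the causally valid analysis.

Within every prior GPA band level Curriculum X has the higher rate, yet pooled Curriculum Y does — Simpson's reversal.
Prior GPA band differs across teaching methods for reasons unrelated to any effect of the teaching method itself, and it separately predicts the outcome — a classic confounder. We must compare within prior GPA band levels.
Standardising Curriculum X to the population prior GPA band mix: 0.318·80/93 + 0.333·197/320 + 0.349·196/547 = 0.604.

0.60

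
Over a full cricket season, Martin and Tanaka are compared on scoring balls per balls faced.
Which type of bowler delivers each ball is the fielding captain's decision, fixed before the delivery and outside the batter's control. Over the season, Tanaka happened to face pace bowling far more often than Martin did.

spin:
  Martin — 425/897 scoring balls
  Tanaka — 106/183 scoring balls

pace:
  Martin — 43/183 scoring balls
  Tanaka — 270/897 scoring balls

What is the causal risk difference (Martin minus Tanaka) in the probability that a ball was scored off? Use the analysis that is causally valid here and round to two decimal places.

Tanaka is higher inside every bowling type stratum but Martin is higher in aggregate. Whether to stratify depends on how bowling type relates to the player.
Bowling type satisfies the back-door criterion: it is not a descendant of the player, and it blocks the spurious path from player to outcome. Adjusting for it (i.e., using the within-bowling type rates) gives the causal effect.
Adjusting over the population distribution of bowling type: 0.500·(0.474−0.579) + 0.500·(0.235−0.301) = -0.086.

-0.09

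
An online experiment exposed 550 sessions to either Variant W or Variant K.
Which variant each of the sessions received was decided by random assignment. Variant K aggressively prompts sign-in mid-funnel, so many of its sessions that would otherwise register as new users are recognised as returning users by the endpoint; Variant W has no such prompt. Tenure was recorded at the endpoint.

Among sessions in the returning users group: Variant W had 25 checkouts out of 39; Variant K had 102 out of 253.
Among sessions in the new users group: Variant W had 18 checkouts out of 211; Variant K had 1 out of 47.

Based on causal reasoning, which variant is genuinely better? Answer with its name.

Variant K

The user tenure-specific comparison favours Variant W throughout, but the pooled figures favour Variant K. The question is whether to condition on user tenure.
Because the variant influences user tenure, user tenure is a post-treatment mediator, not a confounder. Stratifying on it would bias the estimate; the causal effect is the crude pooled difference.
Pooled: Variant W 17.2% vs Variant K 34.3%; Variant K is higher overall.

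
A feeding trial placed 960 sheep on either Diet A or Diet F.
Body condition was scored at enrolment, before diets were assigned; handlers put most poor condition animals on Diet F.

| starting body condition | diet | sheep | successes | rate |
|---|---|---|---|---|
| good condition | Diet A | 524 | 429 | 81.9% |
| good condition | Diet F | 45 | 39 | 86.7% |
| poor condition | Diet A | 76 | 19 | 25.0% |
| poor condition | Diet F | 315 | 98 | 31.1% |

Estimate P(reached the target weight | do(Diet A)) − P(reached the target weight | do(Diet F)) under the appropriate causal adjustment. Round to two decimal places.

-0.05

Starting body condition is set before the diet has any effect — it is not caused by the diet — and it independently drives the outcome. That makes it a confounder, so the causal comparison is within starting body condition levels.
Adjusting over the population distribution of starting body condition: 0.593·(0.819−0.867) + 0.407·(0.250−0.311) = -0.053.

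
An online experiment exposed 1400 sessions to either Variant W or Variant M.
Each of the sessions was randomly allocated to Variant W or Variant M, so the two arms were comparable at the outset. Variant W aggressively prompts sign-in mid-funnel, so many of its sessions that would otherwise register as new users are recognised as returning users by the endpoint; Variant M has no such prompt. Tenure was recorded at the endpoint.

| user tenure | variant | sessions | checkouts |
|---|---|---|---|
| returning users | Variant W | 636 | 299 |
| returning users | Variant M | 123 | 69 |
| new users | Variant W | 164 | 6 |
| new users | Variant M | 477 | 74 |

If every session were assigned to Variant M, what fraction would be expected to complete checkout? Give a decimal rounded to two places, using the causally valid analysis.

0.24

Stratifying would compare variants among sessions the variants themselves sorted into user tenure groups — a form of selection on an intermediate. The unconditioned pooled rates give the total causal effect.
So P(outcome | do(Variant M)) is just the pooled rate for Variant M: 143/600 = 0.238.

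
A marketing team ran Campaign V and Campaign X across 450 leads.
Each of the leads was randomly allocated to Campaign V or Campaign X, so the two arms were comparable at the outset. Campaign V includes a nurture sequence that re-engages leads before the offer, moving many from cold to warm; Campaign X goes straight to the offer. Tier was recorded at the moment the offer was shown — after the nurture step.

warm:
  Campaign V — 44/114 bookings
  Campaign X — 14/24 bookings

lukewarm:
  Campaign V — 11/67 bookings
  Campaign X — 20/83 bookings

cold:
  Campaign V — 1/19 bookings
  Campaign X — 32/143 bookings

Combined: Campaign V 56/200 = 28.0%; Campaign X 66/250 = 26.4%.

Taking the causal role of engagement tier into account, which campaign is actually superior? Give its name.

Campaign V

Engagement tier is downstream of the campaign. One should not condition on a consequence of treatment, so the overall rates are the right comparison.
Pooled: Campaign V 28.0% vs Campaign X 26.4%; Campaign V is higher overall.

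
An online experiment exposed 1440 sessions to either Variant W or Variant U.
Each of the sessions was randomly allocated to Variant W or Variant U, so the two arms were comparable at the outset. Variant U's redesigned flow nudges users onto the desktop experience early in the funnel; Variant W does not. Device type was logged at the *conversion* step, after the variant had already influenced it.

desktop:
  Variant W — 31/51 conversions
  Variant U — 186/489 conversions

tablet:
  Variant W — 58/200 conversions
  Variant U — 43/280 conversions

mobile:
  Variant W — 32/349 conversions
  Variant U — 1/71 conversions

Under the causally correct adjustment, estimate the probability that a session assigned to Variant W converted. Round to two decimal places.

0.20

Device type is downstream of the variant. One should not condition on a consequence of treatment, so the overall rates are the right comparison.
So P(outcome | do(Variant W)) is just the pooled rate for Variant W: 121/600 = 0.202.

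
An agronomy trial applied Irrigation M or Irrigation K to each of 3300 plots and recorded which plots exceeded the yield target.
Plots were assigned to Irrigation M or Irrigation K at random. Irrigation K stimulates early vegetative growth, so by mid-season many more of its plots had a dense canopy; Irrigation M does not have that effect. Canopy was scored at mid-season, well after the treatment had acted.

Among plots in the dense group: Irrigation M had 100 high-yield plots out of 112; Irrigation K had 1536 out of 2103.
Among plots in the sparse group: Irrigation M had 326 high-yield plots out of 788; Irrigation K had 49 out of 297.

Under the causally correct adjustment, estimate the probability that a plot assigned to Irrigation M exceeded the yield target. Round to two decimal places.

0.47

The mid-season canopy-specific comparison favours Irrigation M throughout, but the pooled figures favour Irrigation K. The question is whether to condition on mid-season canopy.
Because the irrigation influences mid-season canopy, mid-season canopy is a post-treatment mediator, not a confounder. Stratifying on it would bias the estimate; the causal effect is the crude pooled difference.
So P(outcome | do(Irrigation M)) is just the pooled rate for Irrigation M: 426/900 = 0.473.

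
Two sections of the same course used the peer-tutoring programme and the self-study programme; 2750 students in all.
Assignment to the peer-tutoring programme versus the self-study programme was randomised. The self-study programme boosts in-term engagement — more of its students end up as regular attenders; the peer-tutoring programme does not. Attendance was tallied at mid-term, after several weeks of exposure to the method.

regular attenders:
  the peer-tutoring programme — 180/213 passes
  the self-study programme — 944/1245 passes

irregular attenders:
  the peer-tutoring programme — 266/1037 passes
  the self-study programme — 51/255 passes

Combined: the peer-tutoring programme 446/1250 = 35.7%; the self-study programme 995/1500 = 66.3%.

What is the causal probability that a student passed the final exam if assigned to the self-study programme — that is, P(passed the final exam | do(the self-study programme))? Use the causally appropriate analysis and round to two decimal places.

The distribution of mid-term attendance is itself part of what the teaching method does — it is an intermediate outcome. Holding it fixed would remove that part of the effect; the total effect is the pooled difference.
So P(outcome | do(the self-study programme)) is just the pooled rate for the self-study programme: 995/1500 = 0.663.

0.66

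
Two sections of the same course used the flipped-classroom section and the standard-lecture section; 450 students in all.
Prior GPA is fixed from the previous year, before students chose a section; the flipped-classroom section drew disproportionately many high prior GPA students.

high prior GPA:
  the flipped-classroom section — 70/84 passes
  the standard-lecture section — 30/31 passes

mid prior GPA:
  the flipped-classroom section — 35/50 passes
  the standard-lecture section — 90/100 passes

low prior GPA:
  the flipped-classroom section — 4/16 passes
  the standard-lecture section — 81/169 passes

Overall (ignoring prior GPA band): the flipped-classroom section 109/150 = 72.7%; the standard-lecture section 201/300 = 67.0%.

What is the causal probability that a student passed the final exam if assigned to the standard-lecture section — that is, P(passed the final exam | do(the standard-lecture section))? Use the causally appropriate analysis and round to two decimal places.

0.74

Nothing the teaching method does changes prior GPA band; the imbalance is an allocation artefact. With prior GPA band also predicting the outcome, the pooled figure is confounded, and the within-stratum comparison is the causal one.
Standardising the standard-lecture section to the population prior GPA band mix: 0.256·30/31 + 0.333·90/100 + 0.411·81/169 = 0.744.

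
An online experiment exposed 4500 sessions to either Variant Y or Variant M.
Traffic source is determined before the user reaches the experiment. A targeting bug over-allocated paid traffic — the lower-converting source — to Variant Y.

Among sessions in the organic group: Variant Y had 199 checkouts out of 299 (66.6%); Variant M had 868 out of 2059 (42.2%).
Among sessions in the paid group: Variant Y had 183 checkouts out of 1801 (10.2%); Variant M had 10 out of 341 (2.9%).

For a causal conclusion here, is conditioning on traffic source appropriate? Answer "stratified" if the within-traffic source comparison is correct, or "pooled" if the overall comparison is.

stratified

The traffic source-specific comparison favours Variant Y throughout, but the pooled figures favour Variant M. The question is whether to condition on traffic source.
Nothing the variant does changes traffic source; the imbalance is an allocation artefact. With traffic source also predicting the outcome, the pooled figure is confounded, and the within-stratum comparison is the causal one.
Within each level — organic: 66.6% vs 42.2%; paid: 10.2% vs 2.9% — Variant Y is higher every time.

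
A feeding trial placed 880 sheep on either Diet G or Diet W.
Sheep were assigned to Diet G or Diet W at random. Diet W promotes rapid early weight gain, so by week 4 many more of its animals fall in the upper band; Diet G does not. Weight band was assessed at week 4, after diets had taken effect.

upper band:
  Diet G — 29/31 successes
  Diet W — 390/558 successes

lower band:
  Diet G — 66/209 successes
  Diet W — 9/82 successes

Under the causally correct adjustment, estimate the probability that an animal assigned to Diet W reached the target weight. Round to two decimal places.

Within every week-4 weight band level Diet G has the higher rate, yet pooled Diet W does — Simpson's reversal.
Week-4 weight band here is a post-treatment variable shaped by the diet; conditioning on it would introduce bias rather than remove it. The overall comparison is the causal one.
So P(outcome | do(Diet W)) is just the pooled rate for Diet W: 399/640 = 0.623.

0.62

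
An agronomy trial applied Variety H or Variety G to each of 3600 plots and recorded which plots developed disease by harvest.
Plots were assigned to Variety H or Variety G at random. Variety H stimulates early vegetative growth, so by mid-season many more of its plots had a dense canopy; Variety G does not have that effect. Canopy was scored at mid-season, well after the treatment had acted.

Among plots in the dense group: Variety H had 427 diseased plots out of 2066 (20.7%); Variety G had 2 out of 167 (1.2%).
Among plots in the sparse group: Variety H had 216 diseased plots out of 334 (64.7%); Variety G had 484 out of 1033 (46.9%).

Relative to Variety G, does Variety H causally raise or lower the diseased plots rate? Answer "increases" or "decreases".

decreases

Mid-season canopy is recorded after the variety and is itself shifted by it — it sits on the causal path from variety to outcome. Conditioning on a mediator would strip out part of the effect we want; the pooled comparison gives the total causal effect.
Pooled: Variety H 26.8% vs Variety G 40.5%; Variety H is lower overall.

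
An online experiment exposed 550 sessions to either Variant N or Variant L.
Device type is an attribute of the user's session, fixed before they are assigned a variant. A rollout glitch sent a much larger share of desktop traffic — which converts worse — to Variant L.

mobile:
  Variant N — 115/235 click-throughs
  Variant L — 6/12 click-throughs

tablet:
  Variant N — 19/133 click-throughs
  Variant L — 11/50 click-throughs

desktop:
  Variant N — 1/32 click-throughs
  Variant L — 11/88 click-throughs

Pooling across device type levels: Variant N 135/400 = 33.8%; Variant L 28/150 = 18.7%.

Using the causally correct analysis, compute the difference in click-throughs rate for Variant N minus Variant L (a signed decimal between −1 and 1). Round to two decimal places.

Since device type is a pre-existing factor (not a product of the variant) and it affects the outcome on its own, it is a confounder. The stratified rates, not the pooled rate, identify the causal effect.
Adjusting over the population distribution of device type: 0.449·(0.489−0.500) + 0.333·(0.143−0.220) + 0.218·(0.031−0.125) = -0.051.

-0.05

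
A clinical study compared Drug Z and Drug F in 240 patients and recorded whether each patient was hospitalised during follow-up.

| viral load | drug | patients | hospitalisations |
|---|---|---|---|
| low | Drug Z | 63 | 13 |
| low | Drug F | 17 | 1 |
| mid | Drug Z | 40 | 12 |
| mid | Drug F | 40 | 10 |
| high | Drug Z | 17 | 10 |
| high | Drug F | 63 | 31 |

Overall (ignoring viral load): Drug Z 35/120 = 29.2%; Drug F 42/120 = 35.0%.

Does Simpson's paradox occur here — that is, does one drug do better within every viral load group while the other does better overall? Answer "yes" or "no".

Within each viral load level (low 20.6% vs 5.9%; mid 30.0% vs 25.0%; high 58.8% vs 49.2%), Drug F has the lower rate every time. Pooled: 29.2% vs 35.0% — Drug Z has the lower rate overall. The two comparisons disagree.

yes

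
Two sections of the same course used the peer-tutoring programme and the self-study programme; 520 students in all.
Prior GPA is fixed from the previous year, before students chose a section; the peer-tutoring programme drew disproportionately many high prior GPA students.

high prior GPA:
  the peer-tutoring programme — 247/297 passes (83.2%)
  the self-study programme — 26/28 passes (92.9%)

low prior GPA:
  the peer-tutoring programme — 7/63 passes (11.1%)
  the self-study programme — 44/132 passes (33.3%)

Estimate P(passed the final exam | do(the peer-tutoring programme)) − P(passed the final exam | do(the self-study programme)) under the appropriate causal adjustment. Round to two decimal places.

-0.14

The prior GPA band-specific comparison favours the self-study programme throughout, but the pooled figures favour the peer-tutoring programme. The question is whether to condition on prior GPA band.
Nothing the teaching method does changes prior GPA band; the imbalance is an allocation artefact. With prior GPA band also predicting the outcome, the pooled figure is confounded, and the within-stratum comparison is the causal one.
Adjusting over the population distribution of prior GPA band: 0.625·(0.832−0.929) + 0.375·(0.111−0.333) = -0.144.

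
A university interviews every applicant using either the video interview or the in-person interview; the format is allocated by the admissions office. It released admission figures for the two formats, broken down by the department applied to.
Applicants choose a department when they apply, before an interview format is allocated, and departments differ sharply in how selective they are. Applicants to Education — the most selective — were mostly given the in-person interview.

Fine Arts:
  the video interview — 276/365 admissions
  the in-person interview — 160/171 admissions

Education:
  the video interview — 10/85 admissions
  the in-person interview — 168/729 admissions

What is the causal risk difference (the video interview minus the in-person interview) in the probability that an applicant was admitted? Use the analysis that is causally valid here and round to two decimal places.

The stratified and pooled comparisons disagree (the in-person interview wins within each department; the video interview wins overall), so the answer turns on the causal role of department.
Department differs across interview formats for reasons unrelated to any effect of the interview format itself, and it separately predicts the outcome — a classic confounder. We must compare within department levels.
Adjusting over the population distribution of department: 0.397·(0.756−0.936) + 0.603·(0.118−0.230) = -0.139.

-0.14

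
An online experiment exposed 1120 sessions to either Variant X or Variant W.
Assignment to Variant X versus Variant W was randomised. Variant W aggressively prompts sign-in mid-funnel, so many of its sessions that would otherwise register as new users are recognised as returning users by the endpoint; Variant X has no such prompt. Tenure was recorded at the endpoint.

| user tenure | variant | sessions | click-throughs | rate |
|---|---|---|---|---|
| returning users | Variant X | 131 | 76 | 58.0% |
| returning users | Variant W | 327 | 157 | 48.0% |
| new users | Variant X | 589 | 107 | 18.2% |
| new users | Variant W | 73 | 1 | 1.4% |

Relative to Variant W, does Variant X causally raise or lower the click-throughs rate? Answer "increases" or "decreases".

decreases

User tenure is recorded after the variant and is itself shifted by it — it sits on the causal path from variant to outcome. Conditioning on a mediator would strip out part of the effect we want; the pooled comparison gives the total causal effect.
Pooled: Variant X 25.4% vs Variant W 39.5%; Variant W is higher overall.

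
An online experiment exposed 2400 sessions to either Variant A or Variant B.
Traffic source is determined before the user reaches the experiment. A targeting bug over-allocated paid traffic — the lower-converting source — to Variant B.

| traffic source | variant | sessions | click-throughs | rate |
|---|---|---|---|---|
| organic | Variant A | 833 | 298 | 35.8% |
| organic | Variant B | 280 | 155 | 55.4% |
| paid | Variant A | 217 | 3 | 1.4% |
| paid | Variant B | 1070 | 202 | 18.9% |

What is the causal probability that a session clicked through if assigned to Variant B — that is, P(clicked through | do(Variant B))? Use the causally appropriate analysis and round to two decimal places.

0.36

Here traffic source is a common cause — it drives both which variant a case falls under and the outcome. The crude comparison mixes populations; the stratum-specific rates are the causally relevant ones.
Standardising Variant B to the population traffic source mix: 0.464·155/280 + 0.536·202/1070 = 0.358.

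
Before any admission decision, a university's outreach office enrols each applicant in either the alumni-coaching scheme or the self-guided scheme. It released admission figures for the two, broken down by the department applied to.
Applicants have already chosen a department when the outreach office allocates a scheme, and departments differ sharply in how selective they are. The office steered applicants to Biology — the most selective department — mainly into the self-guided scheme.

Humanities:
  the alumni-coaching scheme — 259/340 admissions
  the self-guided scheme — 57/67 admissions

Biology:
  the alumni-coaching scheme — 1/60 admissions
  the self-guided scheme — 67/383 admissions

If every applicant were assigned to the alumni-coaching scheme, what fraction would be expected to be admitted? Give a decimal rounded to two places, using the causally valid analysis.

Since department is a pre-existing factor (not a product of the outreach scheme) and it affects the outcome on its own, it is a confounder. The stratified rates, not the pooled rate, identify the causal effect.
Standardising the alumni-coaching scheme to the population department mix: 0.479·259/340 + 0.521·1/60 = 0.373.

0.37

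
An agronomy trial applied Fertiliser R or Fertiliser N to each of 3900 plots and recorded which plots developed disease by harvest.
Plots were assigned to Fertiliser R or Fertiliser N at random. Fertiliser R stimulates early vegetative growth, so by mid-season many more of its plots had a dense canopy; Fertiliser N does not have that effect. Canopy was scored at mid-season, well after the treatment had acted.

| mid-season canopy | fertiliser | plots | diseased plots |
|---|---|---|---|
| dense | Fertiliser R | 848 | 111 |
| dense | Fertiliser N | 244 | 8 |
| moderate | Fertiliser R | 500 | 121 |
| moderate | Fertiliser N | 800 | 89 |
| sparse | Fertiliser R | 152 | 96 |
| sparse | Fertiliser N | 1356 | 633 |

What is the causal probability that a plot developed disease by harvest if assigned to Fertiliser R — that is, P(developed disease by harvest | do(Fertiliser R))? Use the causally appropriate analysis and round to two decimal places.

0.22

Mid-season canopy is downstream of the fertiliser. One should not condition on a consequence of treatment, so the overall rates are the right comparison.
So P(outcome | do(Fertiliser R)) is just the pooled rate for Fertiliser R: 328/1500 = 0.219.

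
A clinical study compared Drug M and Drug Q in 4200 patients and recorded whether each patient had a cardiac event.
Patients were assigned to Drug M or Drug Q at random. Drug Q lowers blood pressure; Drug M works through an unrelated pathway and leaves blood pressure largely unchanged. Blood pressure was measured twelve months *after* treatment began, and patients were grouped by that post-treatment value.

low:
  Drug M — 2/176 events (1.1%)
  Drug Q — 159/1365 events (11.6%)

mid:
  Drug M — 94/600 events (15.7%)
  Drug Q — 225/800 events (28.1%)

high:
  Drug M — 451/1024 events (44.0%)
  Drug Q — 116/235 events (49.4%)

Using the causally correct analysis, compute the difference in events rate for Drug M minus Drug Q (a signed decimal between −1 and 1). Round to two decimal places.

Within every blood pressure level Drug M has the lower rate, yet pooled Drug Q does — Simpson's reversal.
The distribution of blood pressure is itself part of what the drug does — it is an intermediate outcome. Holding it fixed would remove that part of the effect; the total effect is the pooled difference.
The causal difference is the pooled difference: 0.304 − 0.208 = +0.096.

+0.10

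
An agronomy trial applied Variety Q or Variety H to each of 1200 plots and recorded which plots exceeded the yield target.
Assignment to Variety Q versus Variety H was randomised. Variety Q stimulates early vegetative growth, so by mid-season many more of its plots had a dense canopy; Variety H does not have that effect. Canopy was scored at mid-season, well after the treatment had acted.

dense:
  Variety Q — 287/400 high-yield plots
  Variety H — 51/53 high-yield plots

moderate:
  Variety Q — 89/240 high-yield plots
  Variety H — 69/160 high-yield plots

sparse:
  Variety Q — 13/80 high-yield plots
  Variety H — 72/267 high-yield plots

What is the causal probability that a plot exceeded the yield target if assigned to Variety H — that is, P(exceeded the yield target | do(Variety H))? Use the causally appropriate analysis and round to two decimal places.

Mid-season canopy lies on the pathway variety → mid-season canopy → outcome, so adjusting for it blocks the indirect effect. For the total causal effect of variety, use the unadjusted pooled rates.
So P(outcome | do(Variety H)) is just the pooled rate for Variety H: 192/480 = 0.400.

0.40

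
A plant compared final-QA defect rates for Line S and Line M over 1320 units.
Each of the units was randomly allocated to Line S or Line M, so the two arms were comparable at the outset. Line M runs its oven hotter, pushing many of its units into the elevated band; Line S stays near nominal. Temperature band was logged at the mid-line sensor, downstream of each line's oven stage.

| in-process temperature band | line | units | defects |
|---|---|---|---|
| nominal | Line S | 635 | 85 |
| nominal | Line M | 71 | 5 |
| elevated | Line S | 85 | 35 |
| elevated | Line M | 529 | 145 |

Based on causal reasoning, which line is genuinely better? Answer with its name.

Line S

Within every in-process temperature band level Line M has the lower rate, yet pooled Line S does — Simpson's reversal.
Because the line influences in-process temperature band, in-process temperature band is a post-treatment mediator, not a confounder. Stratifying on it would bias the estimate; the causal effect is the crude pooled difference.
Pooled: Line S 16.7% vs Line M 25.0%; Line S is lower overall.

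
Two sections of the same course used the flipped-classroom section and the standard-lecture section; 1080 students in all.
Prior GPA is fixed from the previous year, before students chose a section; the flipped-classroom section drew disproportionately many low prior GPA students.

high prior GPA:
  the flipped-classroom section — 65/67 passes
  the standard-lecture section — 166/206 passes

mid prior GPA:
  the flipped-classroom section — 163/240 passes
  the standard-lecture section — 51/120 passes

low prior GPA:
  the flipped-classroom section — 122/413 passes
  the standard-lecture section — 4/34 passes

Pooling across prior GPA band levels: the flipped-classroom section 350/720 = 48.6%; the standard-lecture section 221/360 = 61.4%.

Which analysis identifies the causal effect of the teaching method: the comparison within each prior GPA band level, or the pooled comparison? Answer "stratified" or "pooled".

The stratified and pooled comparisons disagree (the flipped-classroom section wins within each prior GPA band; the standard-lecture section wins overall), so the answer turns on the causal role of prior GPA band.
Since prior GPA band is a pre-existing factor (not a product of the teaching method) and it affects the outcome on its own, it is a confounder. The stratified rates, not the pooled rate, identify the causal effect.
Within each level — high prior GPA: 97.0% vs 80.6%; mid prior GPA: 67.9% vs 42.5%; low prior GPA: 29.5% vs 11.8% — the flipped-classroom section is higher every time.

stratified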